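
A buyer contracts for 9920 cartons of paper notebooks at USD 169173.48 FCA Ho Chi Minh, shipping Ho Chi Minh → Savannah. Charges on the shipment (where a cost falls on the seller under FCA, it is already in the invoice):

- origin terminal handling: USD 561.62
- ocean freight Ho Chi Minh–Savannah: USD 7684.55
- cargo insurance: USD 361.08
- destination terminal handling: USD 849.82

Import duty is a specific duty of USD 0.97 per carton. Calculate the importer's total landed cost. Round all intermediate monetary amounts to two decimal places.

FCA: the seller delivers export-cleared goods to the carrier; the buyer bears costs from that point.
CIF value = FCA price + origin terminal + freight + insurance = 169173.48 + 561.62 + 7684.55 + 361.08 = 177780.73
Import duty = 9920 × 0.97 = 9622.40
Buyer bears: origin terminal 561.62 + freight 7684.55 + insurance 361.08 + destination terminal 849.82 + duty 9622.40 = 19079.47
Landed cost = invoice 169173.48 + 19079.47 = 188252.95

Total landed cost: USD 188252.95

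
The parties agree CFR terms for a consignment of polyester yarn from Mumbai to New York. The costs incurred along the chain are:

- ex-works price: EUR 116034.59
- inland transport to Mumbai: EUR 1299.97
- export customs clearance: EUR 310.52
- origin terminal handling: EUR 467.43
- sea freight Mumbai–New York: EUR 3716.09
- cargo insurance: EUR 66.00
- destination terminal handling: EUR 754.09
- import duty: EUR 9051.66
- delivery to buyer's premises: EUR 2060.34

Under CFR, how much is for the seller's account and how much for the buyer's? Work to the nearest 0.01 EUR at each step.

CFR: the seller pays costs through ocean freight to the destination port, but not insurance.
Seller's account: goods 116034.59 + inland to port 1299.97 + export clearance 310.52 + origin terminal 467.43 + freight 3716.09 = 121828.60
Buyer's account: insurance 66.00 + destination terminal 754.09 + duty 9051.66 + delivery 2060.34 = 11932.09

Seller: EUR 121828.60; buyer: EUR 11932.09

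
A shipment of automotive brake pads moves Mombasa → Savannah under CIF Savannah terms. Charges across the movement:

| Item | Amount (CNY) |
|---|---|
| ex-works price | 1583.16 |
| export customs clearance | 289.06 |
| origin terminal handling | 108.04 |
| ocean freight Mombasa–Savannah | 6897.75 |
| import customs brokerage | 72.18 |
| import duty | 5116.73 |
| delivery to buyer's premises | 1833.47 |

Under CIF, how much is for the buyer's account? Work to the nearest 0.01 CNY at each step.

Buyer's account: CNY 7022.38

CIF: the seller pays costs through ocean freight and marine insurance to the destination port.
Seller's account: goods 1583.16 + export clearance 289.06 + origin terminal 108.04 + freight 6897.75 = 8878.01
Buyer's account: brokerage 72.18 + duty 5116.73 + delivery 1833.47 = 7022.38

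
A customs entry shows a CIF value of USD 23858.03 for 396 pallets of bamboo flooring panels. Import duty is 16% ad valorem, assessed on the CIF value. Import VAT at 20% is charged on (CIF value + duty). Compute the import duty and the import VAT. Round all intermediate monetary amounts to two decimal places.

Import duty: USD 3817.28; import VAT: USD 5535.06

Import duty = 23858.03 × 16% = 3817.28
VAT base = CIF + duty = 23858.03 + 3817.28 = 27675.31
Import VAT = 27675.31 × 20% = 5535.06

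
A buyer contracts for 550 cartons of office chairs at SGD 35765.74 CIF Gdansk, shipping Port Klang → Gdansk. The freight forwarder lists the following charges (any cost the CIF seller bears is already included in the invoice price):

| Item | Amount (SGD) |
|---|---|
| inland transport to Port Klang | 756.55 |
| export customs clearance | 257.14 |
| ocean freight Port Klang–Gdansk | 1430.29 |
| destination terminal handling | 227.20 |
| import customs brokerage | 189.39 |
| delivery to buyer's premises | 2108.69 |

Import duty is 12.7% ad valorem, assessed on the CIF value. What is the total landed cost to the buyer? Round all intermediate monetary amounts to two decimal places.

CIF: the seller pays costs through ocean freight and marine insurance to the destination port.
Already in the invoice (seller's account under CIF): inland to port, export clearance, freight — exclude.
The CIF price already equals the CIF value: 35765.74
Import duty = 35765.74 × 12.7% = 4542.25
Buyer bears: destination terminal 227.20 + brokerage 189.39 + delivery 2108.69 + duty 4542.25 = 7067.53
Landed cost = invoice 35765.74 + 7067.53 = 42833.27

Total landed cost: SGD 42833.27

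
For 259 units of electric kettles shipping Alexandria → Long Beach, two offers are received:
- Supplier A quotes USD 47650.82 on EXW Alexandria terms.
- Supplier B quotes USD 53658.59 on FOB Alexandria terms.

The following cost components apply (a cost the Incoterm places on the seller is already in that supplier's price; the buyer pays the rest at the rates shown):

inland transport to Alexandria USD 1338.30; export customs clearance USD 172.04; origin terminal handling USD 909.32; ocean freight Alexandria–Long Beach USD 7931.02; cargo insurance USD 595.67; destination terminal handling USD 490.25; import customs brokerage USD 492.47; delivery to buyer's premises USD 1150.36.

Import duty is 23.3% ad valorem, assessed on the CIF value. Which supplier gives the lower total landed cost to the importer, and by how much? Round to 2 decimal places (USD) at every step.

Supplier A is cheaper by USD 4424.14

Supplier A (EXW):
CIF value = EXW price + inland to port + export clearance + origin terminal + freight + insurance = 47650.82 + 1338.30 + 172.04 + 909.32 + 7931.02 + 595.67 = 58597.17
Import duty = 58597.17 × 23.3% = 13653.14
Buyer bears (A): 1338.30 + 172.04 + 909.32 + 7931.02 + 595.67 + 490.25 + 492.47 + 1150.36 = 13079.43
Landed cost (A) = invoice 47650.82 + 13079.43 + duty 13653.14 = 74383.39
Supplier B (FOB):
CIF value = FOB price + freight + insurance = 53658.59 + 7931.02 + 595.67 = 62185.28
Import duty = 62185.28 × 23.3% = 14489.17
Buyer bears (B): 7931.02 + 595.67 + 490.25 + 492.47 + 1150.36 = 10659.77
Landed cost (B) = invoice 53658.59 + 10659.77 + duty 14489.17 = 78807.53
Difference = |74383.39 − 78807.53| = 4424.14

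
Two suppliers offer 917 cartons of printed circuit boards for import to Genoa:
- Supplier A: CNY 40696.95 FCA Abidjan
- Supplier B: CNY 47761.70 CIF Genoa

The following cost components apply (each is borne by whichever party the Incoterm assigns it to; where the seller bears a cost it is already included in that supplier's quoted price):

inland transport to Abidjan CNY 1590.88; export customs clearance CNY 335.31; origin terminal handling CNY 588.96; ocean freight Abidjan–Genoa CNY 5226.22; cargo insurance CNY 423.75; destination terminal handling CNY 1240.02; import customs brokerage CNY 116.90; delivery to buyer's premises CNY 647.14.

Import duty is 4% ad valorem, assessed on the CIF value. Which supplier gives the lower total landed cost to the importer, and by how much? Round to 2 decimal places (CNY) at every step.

Supplier A (FCA):
CIF value = FCA price + origin terminal + freight + insurance = 40696.95 + 588.96 + 5226.22 + 423.75 = 46935.88
Import duty = 46935.88 × 4% = 1877.44
Buyer bears (A): 588.96 + 5226.22 + 423.75 + 1240.02 + 116.90 + 647.14 = 8242.99
Landed cost (A) = invoice 40696.95 + 8242.99 + duty 1877.44 = 50817.38
Supplier B (CIF):
The CIF price already equals the CIF value: 47761.70
Import duty = 47761.70 × 4% = 1910.47
Buyer bears (B): 1240.02 + 116.90 + 647.14 = 2004.06
Landed cost (B) = invoice 47761.70 + 2004.06 + duty 1910.47 = 51676.23
Difference = |50817.38 − 51676.23| = 858.85

Supplier A is cheaper by CNY 858.85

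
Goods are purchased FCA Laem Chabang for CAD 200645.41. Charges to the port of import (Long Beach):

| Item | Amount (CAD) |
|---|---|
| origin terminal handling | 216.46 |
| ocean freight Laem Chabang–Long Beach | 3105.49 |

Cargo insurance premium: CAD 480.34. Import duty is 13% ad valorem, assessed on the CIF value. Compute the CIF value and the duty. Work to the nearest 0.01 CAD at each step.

CIF = FCA price + pre-shipment costs + freight + insurance
CIF = 200645.41 + 216.46 + 3105.49 + 480.34 = 204447.70
Import duty = 204447.70 × 13% = 26578.20

CIF value: CAD 204447.70; import duty: CAD 26578.20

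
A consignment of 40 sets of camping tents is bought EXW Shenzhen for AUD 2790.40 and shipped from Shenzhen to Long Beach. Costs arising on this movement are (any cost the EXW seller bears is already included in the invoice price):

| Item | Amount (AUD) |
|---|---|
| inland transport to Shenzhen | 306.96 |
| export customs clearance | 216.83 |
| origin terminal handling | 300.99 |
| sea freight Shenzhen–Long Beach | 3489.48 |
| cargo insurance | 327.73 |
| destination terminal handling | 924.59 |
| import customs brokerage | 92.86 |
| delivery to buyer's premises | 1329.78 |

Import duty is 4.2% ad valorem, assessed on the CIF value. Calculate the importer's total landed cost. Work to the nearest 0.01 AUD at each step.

Total landed cost: AUD 10091.78

EXW: the seller makes goods available at their premises; the buyer bears all onward costs.
CIF value = EXW price + inland to port + export clearance + origin terminal + freight + insurance = 2790.40 + 306.96 + 216.83 + 300.99 + 3489.48 + 327.73 = 7432.39
Import duty = 7432.39 × 4.2% = 312.16
Buyer bears: inland to port 306.96 + export clearance 216.83 + origin terminal 300.99 + freight 3489.48 + insurance 327.73 + destination terminal 924.59 + brokerage 92.86 + delivery 1329.78 + duty 312.16 = 7301.38
Landed cost = invoice 2790.40 + 7301.38 = 10091.78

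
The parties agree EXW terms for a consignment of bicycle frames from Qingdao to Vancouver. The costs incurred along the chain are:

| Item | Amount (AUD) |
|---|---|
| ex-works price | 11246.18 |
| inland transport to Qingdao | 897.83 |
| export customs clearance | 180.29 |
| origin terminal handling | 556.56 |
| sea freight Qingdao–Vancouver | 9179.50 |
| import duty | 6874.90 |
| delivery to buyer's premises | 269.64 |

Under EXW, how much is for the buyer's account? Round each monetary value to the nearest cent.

EXW: the seller makes goods available at their premises; the buyer bears all onward costs.
Seller's account: goods 11246.18 = 11246.18
Buyer's account: inland to port 897.83 + export clearance 180.29 + origin terminal 556.56 + freight 9179.50 + duty 6874.90 + delivery 269.64 = 17958.72

Buyer's account: AUD 17958.72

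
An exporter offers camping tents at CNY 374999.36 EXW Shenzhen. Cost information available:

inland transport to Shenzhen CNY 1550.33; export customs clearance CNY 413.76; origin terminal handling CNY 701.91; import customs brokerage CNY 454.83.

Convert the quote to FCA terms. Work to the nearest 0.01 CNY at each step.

Not relevant to the conversion: brokerage, origin terminal — on the buyer under both terms; not part of either seller's price.
From EXW to FCA, the seller additionally bears: inland to port, export clearance.
FCA price = 374999.36 + 1550.33 + 413.76 = 376963.45

FCA price: CNY 376963.45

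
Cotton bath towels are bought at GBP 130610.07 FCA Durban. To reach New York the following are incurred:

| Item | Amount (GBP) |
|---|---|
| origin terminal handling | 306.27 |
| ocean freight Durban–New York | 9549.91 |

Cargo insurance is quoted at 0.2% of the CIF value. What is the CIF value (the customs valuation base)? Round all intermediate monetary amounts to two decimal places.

CIF value: GBP 140747.75

Let C be the CIF value. C = FCA price + pre-shipment costs + freight + 0.2% × C
C − 0.2% × C = 130610.07 + 306.27 + 9549.91
0.998 × C = 140466.25
C = 140466.25 / 0.998 = 140747.75
Insurance premium = 0.2% × 140747.75 = 281.50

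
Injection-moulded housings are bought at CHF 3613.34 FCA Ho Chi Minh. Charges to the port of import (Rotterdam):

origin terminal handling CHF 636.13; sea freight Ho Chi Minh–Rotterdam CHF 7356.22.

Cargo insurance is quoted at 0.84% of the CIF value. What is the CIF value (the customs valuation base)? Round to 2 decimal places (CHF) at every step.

CIF value: CHF 11704.00

Let C be the CIF value. C = FCA price + pre-shipment costs + freight + 0.84% × C
C − 0.84% × C = 3613.34 + 636.13 + 7356.22
0.9916 × C = 11605.69
C = 11605.69 / 0.9916 = 11704.00
Insurance premium = 0.84% × 11704.00 = 98.31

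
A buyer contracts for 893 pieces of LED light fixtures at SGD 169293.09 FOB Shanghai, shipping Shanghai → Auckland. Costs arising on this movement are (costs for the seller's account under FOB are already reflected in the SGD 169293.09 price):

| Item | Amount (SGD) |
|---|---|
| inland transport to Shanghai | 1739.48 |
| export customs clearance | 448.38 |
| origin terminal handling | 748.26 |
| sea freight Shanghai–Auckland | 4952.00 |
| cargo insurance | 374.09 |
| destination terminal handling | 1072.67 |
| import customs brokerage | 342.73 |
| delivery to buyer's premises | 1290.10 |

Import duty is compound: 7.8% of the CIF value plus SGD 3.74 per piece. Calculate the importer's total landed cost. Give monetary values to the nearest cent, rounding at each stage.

Total landed cost: SGD 194284.80

FOB: the seller bears costs until goods are on board at the origin port; the buyer bears freight, insurance and all costs thereafter.
Already in the invoice (seller's account under FOB): inland to port, export clearance, origin terminal — exclude.
CIF value = FOB price + freight + insurance = 169293.09 + 4952.00 + 374.09 = 174619.18
Ad valorem component: 174619.18 × 7.8% = 13620.30
Specific component: 893 × 3.74 = 3339.82
Import duty = 13620.30 + 3339.82 = 16960.12
Buyer bears: freight 4952.00 + insurance 374.09 + destination terminal 1072.67 + brokerage 342.73 + delivery 1290.10 + duty 16960.12 = 24991.71
Landed cost = invoice 169293.09 + 24991.71 = 194284.80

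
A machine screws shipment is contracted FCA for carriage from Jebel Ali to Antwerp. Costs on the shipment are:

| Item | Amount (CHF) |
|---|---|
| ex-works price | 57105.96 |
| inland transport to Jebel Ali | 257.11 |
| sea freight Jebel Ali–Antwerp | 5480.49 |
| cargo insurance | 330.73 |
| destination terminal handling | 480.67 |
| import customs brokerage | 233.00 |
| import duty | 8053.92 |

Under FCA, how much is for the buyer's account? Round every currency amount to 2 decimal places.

FCA: the seller delivers export-cleared goods to the carrier; the buyer bears costs from that point.
Seller's account: goods 57105.96 + inland to port 257.11 = 57363.07
Buyer's account: freight 5480.49 + insurance 330.73 + destination terminal 480.67 + brokerage 233.00 + duty 8053.92 = 14578.81

Buyer's account: CHF 14578.81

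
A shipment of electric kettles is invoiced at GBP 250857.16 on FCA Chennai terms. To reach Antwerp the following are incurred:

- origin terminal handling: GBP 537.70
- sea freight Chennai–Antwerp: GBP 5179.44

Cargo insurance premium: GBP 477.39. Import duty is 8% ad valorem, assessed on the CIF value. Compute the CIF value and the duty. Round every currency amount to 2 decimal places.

CIF value: GBP 257051.69; import duty: GBP 20564.14

CIF = FCA price + pre-shipment costs + freight + insurance
CIF = 250857.16 + 537.70 + 5179.44 + 477.39 = 257051.69
Import duty = 257051.69 × 8% = 20564.14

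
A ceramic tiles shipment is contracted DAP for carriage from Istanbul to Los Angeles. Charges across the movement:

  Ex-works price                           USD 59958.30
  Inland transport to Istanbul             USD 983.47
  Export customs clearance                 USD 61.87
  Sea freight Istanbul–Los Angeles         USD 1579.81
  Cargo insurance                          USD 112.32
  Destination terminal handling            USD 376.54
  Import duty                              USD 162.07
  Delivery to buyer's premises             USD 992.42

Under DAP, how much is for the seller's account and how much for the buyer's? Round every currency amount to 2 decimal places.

Seller: USD 64064.73; buyer: USD 162.07

DAP: the seller bears all costs to the named destination except import duty and clearance.
Seller's account: goods 59958.30 + inland to port 983.47 + export clearance 61.87 + freight 1579.81 + insurance 112.32 + destination terminal 376.54 + delivery 992.42 = 64064.73
Buyer's account: duty 162.07 = 162.07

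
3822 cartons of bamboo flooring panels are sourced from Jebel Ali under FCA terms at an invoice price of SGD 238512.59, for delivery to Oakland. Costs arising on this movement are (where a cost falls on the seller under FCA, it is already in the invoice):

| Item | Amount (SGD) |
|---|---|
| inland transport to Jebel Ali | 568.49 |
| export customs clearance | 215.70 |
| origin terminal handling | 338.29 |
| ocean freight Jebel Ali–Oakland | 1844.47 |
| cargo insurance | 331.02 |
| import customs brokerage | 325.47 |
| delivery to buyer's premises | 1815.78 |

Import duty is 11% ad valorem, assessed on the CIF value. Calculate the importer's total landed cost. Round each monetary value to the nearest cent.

FCA: the seller delivers export-cleared goods to the carrier; the buyer bears costs from that point.
Already in the invoice (seller's account under FCA): inland to port, export clearance — exclude.
CIF value = FCA price + origin terminal + freight + insurance = 238512.59 + 338.29 + 1844.47 + 331.02 = 241026.37
Import duty = 241026.37 × 11% = 26512.90
Buyer bears: origin terminal 338.29 + freight 1844.47 + insurance 331.02 + brokerage 325.47 + delivery 1815.78 + duty 26512.90 = 31167.93
Landed cost = invoice 238512.59 + 31167.93 = 269680.52

Total landed cost: SGD 269680.52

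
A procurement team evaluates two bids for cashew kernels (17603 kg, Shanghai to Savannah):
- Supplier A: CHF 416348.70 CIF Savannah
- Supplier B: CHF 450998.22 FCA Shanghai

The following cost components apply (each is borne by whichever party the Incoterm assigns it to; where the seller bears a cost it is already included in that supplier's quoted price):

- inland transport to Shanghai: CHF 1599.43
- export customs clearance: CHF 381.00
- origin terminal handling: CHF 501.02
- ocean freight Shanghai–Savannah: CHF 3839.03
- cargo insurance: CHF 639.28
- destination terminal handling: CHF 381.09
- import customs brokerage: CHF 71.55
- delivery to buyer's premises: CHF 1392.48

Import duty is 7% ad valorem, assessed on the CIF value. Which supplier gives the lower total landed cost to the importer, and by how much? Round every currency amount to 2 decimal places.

Supplier A is cheaper by CHF 42402.87

Supplier A (CIF):
The CIF price already equals the CIF value: 416348.70
Import duty = 416348.70 × 7% = 29144.41
Buyer bears (A): 381.09 + 71.55 + 1392.48 = 1845.12
Landed cost (A) = invoice 416348.70 + 1845.12 + duty 29144.41 = 447338.23
Supplier B (FCA):
CIF value = FCA price + origin terminal + freight + insurance = 450998.22 + 501.02 + 3839.03 + 639.28 = 455977.55
Import duty = 455977.55 × 7% = 31918.43
Buyer bears (B): 501.02 + 3839.03 + 639.28 + 381.09 + 71.55 + 1392.48 = 6824.45
Landed cost (B) = invoice 450998.22 + 6824.45 + duty 31918.43 = 489741.10
Difference = |447338.23 − 489741.10| = 42402.87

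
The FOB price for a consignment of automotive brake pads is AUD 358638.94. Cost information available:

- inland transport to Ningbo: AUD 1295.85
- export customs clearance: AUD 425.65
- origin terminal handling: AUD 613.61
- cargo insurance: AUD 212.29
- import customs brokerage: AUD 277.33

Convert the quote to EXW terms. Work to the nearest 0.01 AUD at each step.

Not relevant to the conversion: insurance, brokerage — on the buyer under both terms; not part of either seller's price.
From FOB to EXW, the seller no longer bears: inland to port, export clearance, origin terminal.
EXW price = 358638.94 − 1295.85 − 425.65 − 613.61 = 356303.83

EXW price: AUD 356303.83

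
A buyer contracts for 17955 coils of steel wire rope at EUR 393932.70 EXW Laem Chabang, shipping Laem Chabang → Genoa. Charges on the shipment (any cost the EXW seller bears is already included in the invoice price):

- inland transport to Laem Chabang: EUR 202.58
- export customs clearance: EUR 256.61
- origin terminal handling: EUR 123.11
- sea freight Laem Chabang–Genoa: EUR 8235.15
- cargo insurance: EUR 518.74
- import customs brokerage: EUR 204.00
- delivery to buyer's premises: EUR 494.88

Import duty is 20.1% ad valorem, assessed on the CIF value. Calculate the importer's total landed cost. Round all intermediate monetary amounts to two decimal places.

Total landed cost: EUR 485024.82

EXW: the seller makes goods available at their premises; the buyer bears all onward costs.
CIF value = EXW price + inland to port + export clearance + origin terminal + freight + insurance = 393932.70 + 202.58 + 256.61 + 123.11 + 8235.15 + 518.74 = 403268.89
Import duty = 403268.89 × 20.1% = 81057.05
Buyer bears: inland to port 202.58 + export clearance 256.61 + origin terminal 123.11 + freight 8235.15 + insurance 518.74 + brokerage 204.00 + delivery 494.88 + duty 81057.05 = 91092.12
Landed cost = invoice 393932.70 + 91092.12 = 485024.82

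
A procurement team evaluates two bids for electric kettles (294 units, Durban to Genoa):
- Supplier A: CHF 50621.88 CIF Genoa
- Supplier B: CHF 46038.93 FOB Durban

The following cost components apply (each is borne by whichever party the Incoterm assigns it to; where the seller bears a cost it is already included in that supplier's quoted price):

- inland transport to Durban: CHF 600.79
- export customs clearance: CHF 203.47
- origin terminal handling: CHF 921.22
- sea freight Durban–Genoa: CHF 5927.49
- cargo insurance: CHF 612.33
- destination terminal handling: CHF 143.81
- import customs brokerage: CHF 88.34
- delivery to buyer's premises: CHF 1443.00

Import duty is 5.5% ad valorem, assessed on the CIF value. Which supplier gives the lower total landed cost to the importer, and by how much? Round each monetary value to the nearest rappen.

Supplier A (CIF):
The CIF price already equals the CIF value: 50621.88
Import duty = 50621.88 × 5.5% = 2784.20
Buyer bears (A): 143.81 + 88.34 + 1443.00 = 1675.15
Landed cost (A) = invoice 50621.88 + 1675.15 + duty 2784.20 = 55081.23
Supplier B (FOB):
CIF value = FOB price + freight + insurance = 46038.93 + 5927.49 + 612.33 = 52578.75
Import duty = 52578.75 × 5.5% = 2891.83
Buyer bears (B): 5927.49 + 612.33 + 143.81 + 88.34 + 1443.00 = 8214.97
Landed cost (B) = invoice 46038.93 + 8214.97 + duty 2891.83 = 57145.73
Difference = |55081.23 − 57145.73| = 2064.50

Supplier A is cheaper by CHF 2064.50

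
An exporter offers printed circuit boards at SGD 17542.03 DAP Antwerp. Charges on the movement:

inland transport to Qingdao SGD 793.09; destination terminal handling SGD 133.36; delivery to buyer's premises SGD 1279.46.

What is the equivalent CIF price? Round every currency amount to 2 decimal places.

CIF price: SGD 16129.21

Not relevant to the conversion: inland to port — on the seller under both DAP and CIF; already in the DAP price and stays in the CIF price.
From DAP to CIF, the seller no longer bears: destination terminal, delivery.
CIF price = 17542.03 − 133.36 − 1279.46 = 16129.21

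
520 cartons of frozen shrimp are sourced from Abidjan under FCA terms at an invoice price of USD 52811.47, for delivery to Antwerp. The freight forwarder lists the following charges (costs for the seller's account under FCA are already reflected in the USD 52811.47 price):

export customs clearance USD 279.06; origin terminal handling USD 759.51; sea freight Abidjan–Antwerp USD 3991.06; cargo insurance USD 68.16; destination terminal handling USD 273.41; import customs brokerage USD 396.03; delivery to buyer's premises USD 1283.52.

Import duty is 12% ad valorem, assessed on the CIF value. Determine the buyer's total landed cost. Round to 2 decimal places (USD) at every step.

FCA: the seller delivers export-cleared goods to the carrier; the buyer bears costs from that point.
Already in the invoice (seller's account under FCA): export clearance — exclude.
CIF value = FCA price + origin terminal + freight + insurance = 52811.47 + 759.51 + 3991.06 + 68.16 = 57630.20
Import duty = 57630.20 × 12% = 6915.62
Buyer bears: origin terminal 759.51 + freight 3991.06 + insurance 68.16 + destination terminal 273.41 + brokerage 396.03 + delivery 1283.52 + duty 6915.62 = 13687.31
Landed cost = invoice 52811.47 + 13687.31 = 66498.78

Total landed cost: USD 66498.78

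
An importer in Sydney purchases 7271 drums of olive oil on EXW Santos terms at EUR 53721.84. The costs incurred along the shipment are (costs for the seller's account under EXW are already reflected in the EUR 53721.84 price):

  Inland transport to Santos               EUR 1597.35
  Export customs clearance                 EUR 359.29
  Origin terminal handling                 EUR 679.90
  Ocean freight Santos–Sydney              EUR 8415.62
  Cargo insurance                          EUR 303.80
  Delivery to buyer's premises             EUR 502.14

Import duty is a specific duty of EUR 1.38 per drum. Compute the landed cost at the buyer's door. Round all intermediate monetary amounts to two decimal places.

Total landed cost: EUR 75613.92

EXW: the seller makes goods available at their premises; the buyer bears all onward costs.
CIF value = EXW price + inland to port + export clearance + origin terminal + freight + insurance = 53721.84 + 1597.35 + 359.29 + 679.90 + 8415.62 + 303.80 = 65077.80
Import duty = 7271 × 1.38 = 10033.98
Buyer bears: inland to port 1597.35 + export clearance 359.29 + origin terminal 679.90 + freight 8415.62 + insurance 303.80 + delivery 502.14 + duty 10033.98 = 21892.08
Landed cost = invoice 53721.84 + 21892.08 = 75613.92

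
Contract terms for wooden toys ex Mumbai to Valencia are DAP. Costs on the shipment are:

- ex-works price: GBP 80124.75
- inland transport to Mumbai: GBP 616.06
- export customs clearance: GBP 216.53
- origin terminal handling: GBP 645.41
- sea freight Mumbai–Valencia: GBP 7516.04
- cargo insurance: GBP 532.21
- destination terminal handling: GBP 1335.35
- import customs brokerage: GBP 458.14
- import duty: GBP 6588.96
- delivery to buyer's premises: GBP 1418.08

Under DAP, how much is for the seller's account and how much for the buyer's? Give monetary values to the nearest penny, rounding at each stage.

DAP: the seller bears all costs to the named destination except import duty and clearance.
Seller's account: goods 80124.75 + inland to port 616.06 + export clearance 216.53 + origin terminal 645.41 + freight 7516.04 + insurance 532.21 + destination terminal 1335.35 + delivery 1418.08 = 92404.43
Buyer's account: brokerage 458.14 + duty 6588.96 = 7047.10

Seller: GBP 92404.43; buyer: GBP 7047.10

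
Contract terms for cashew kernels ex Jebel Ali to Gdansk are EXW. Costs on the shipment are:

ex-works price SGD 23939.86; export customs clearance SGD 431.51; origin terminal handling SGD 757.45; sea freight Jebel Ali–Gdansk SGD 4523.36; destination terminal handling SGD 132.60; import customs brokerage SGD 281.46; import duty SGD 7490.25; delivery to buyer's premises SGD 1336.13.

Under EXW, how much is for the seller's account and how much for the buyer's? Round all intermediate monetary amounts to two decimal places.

Seller: SGD 23939.86; buyer: SGD 14952.76

EXW: the seller makes goods available at their premises; the buyer bears all onward costs.
Seller's account: goods 23939.86 = 23939.86
Buyer's account: export clearance 431.51 + origin terminal 757.45 + freight 4523.36 + destination terminal 132.60 + brokerage 281.46 + duty 7490.25 + delivery 1336.13 = 14952.76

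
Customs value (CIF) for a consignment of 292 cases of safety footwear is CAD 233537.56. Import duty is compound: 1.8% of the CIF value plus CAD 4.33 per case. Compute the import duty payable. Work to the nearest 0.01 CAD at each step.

Import duty: CAD 5468.04

Ad valorem component: 233537.56 × 1.8% = 4203.68
Specific component: 292 × 4.33 = 1264.36
Import duty = 4203.68 + 1264.36 = 5468.04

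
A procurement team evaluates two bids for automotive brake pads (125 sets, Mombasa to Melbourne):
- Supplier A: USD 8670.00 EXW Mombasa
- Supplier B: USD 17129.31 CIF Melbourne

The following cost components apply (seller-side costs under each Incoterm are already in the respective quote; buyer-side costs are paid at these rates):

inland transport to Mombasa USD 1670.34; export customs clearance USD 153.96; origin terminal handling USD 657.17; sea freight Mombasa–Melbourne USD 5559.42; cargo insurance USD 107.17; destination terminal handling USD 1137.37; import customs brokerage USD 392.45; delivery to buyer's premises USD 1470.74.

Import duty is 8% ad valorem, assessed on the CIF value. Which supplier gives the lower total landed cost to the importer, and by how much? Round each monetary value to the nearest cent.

Supplier A is cheaper by USD 336.15

Supplier A (EXW):
CIF value = EXW price + inland to port + export clearance + origin terminal + freight + insurance = 8670.00 + 1670.34 + 153.96 + 657.17 + 5559.42 + 107.17 = 16818.06
Import duty = 16818.06 × 8% = 1345.44
Buyer bears (A): 1670.34 + 153.96 + 657.17 + 5559.42 + 107.17 + 1137.37 + 392.45 + 1470.74 = 11148.62
Landed cost (A) = invoice 8670.00 + 11148.62 + duty 1345.44 = 21164.06
Supplier B (CIF):
The CIF price already equals the CIF value: 17129.31
Import duty = 17129.31 × 8% = 1370.34
Buyer bears (B): 1137.37 + 392.45 + 1470.74 = 3000.56
Landed cost (B) = invoice 17129.31 + 3000.56 + duty 1370.34 = 21500.21
Difference = |21164.06 − 21500.21| = 336.15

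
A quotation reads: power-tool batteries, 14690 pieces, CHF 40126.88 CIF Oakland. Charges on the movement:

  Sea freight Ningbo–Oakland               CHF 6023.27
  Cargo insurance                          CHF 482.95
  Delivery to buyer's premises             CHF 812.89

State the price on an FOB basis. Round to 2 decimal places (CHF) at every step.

Not relevant to the conversion: delivery — on the buyer under both terms; not part of either seller's price.
From CIF to FOB, the seller no longer bears: freight, insurance.
FOB price = 40126.88 − 6023.27 − 482.95 = 33620.66

FOB price: CHF 33620.66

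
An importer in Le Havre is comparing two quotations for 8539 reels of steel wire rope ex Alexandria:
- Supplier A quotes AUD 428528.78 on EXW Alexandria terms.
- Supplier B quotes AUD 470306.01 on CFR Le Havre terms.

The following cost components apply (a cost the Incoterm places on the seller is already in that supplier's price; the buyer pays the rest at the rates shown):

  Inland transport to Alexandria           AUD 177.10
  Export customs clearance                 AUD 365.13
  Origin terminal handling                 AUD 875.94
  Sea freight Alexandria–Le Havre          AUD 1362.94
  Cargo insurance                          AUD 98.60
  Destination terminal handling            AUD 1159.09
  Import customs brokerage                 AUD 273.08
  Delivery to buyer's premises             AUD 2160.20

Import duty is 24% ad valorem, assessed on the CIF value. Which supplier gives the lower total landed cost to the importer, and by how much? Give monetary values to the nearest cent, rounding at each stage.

Supplier A is cheaper by AUD 48355.19

Supplier A (EXW):
CIF value = EXW price + inland to port + export clearance + origin terminal + freight + insurance = 428528.78 + 177.10 + 365.13 + 875.94 + 1362.94 + 98.60 = 431408.49
Import duty = 431408.49 × 24% = 103538.04
Buyer bears (A): 177.10 + 365.13 + 875.94 + 1362.94 + 98.60 + 1159.09 + 273.08 + 2160.20 = 6472.08
Landed cost (A) = invoice 428528.78 + 6472.08 + duty 103538.04 = 538538.90
Supplier B (CFR):
CIF value = CFR price + insurance = 470306.01 + 98.60 = 470404.61
Import duty = 470404.61 × 24% = 112897.11
Buyer bears (B): 98.60 + 1159.09 + 273.08 + 2160.20 = 3690.97
Landed cost (B) = invoice 470306.01 + 3690.97 + duty 112897.11 = 586894.09
Difference = |538538.90 − 586894.09| = 48355.19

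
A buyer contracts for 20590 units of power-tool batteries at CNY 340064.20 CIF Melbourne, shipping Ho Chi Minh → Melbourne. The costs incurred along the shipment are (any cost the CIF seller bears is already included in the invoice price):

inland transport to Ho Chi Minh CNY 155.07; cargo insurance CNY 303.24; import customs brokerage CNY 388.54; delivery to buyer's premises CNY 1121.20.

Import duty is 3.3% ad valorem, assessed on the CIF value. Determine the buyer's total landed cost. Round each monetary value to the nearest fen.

Total landed cost: CNY 352796.06

CIF: the seller pays costs through ocean freight and marine insurance to the destination port.
Already in the invoice (seller's account under CIF): inland to port, insurance — exclude.
The CIF price already equals the CIF value: 340064.20
Import duty = 340064.20 × 3.3% = 11222.12
Buyer bears: brokerage 388.54 + delivery 1121.20 + duty 11222.12 = 12731.86
Landed cost = invoice 340064.20 + 12731.86 = 352796.06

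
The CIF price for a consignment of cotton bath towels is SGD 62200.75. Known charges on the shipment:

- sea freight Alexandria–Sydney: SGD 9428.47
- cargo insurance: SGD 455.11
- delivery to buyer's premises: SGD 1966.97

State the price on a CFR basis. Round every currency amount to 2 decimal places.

Not relevant to the conversion: freight — on the seller under both CIF and CFR; already in the CIF price and stays in the CFR price. delivery — on the buyer under both terms; not part of either seller's price.
From CIF to CFR, the seller no longer bears: insurance.
CFR price = 62200.75 − 455.11 = 61745.64

CFR price: SGD 61745.64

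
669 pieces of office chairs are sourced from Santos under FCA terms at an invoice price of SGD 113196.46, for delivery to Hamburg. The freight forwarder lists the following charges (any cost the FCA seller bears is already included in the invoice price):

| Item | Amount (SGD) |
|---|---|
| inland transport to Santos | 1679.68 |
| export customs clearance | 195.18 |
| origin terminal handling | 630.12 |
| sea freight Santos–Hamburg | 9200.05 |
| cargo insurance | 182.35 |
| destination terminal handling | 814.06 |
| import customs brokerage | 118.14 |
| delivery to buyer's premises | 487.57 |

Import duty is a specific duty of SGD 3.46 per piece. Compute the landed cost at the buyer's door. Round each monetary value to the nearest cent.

FCA: the seller delivers export-cleared goods to the carrier; the buyer bears costs from that point.
Already in the invoice (seller's account under FCA): inland to port, export clearance — exclude.
CIF value = FCA price + origin terminal + freight + insurance = 113196.46 + 630.12 + 9200.05 + 182.35 = 123208.98
Import duty = 669 × 3.46 = 2314.74
Buyer bears: origin terminal 630.12 + freight 9200.05 + insurance 182.35 + destination terminal 814.06 + brokerage 118.14 + delivery 487.57 + duty 2314.74 = 13747.03
Landed cost = invoice 113196.46 + 13747.03 = 126943.49

Total landed cost: SGD 126943.49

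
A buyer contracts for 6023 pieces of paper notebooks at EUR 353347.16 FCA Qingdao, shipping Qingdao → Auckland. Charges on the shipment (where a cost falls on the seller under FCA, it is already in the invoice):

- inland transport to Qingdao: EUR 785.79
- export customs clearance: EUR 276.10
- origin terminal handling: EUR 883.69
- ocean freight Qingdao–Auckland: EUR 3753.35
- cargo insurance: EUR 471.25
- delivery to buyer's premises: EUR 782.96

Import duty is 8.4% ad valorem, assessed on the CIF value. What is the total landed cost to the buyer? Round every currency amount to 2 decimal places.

Total landed cost: EUR 389348.67

FCA: the seller delivers export-cleared goods to the carrier; the buyer bears costs from that point.
Already in the invoice (seller's account under FCA): inland to port, export clearance — exclude.
CIF value = FCA price + origin terminal + freight + insurance = 353347.16 + 883.69 + 3753.35 + 471.25 = 358455.45
Import duty = 358455.45 × 8.4% = 30110.26
Buyer bears: origin terminal 883.69 + freight 3753.35 + insurance 471.25 + delivery 782.96 + duty 30110.26 = 36001.51
Landed cost = invoice 353347.16 + 36001.51 = 389348.67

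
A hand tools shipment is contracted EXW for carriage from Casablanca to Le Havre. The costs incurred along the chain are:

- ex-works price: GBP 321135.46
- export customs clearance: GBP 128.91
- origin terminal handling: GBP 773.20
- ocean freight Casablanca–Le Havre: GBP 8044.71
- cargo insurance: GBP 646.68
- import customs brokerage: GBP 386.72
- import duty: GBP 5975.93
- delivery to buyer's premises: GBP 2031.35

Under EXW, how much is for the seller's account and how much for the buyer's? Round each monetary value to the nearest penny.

EXW: the seller makes goods available at their premises; the buyer bears all onward costs.
Seller's account: goods 321135.46 = 321135.46
Buyer's account: export clearance 128.91 + origin terminal 773.20 + freight 8044.71 + insurance 646.68 + brokerage 386.72 + duty 5975.93 + delivery 2031.35 = 17987.50

Seller: GBP 321135.46; buyer: GBP 17987.50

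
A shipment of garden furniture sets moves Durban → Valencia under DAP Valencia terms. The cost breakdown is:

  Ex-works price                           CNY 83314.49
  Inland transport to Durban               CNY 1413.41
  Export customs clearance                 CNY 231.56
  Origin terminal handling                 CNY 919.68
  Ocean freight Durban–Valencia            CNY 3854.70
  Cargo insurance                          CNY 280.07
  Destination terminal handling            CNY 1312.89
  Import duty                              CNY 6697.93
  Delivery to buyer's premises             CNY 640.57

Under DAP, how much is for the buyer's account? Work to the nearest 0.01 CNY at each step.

DAP: the seller bears all costs to the named destination except import duty and clearance.
Seller's account: goods 83314.49 + inland to port 1413.41 + export clearance 231.56 + origin terminal 919.68 + freight 3854.70 + insurance 280.07 + destination terminal 1312.89 + delivery 640.57 = 91967.37
Buyer's account: duty 6697.93 = 6697.93

Buyer's account: CNY 6697.93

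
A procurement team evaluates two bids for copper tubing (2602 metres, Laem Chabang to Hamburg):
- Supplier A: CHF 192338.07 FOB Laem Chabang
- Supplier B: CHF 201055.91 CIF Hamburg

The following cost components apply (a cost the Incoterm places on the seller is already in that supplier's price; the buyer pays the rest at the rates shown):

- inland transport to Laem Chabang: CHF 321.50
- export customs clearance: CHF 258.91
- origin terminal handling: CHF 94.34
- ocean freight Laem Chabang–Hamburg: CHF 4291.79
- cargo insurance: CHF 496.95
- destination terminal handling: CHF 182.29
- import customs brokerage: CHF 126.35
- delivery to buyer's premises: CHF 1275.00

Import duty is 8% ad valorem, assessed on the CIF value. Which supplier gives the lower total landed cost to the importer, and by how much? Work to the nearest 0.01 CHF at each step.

Supplier A is cheaper by CHF 4243.43

Supplier A (FOB):
CIF value = FOB price + freight + insurance = 192338.07 + 4291.79 + 496.95 = 197126.81
Import duty = 197126.81 × 8% = 15770.14
Buyer bears (A): 4291.79 + 496.95 + 182.29 + 126.35 + 1275.00 = 6372.38
Landed cost (A) = invoice 192338.07 + 6372.38 + duty 15770.14 = 214480.59
Supplier B (CIF):
The CIF price already equals the CIF value: 201055.91
Import duty = 201055.91 × 8% = 16084.47
Buyer bears (B): 182.29 + 126.35 + 1275.00 = 1583.64
Landed cost (B) = invoice 201055.91 + 1583.64 + duty 16084.47 = 218724.02
Difference = |214480.59 − 218724.02| = 4243.43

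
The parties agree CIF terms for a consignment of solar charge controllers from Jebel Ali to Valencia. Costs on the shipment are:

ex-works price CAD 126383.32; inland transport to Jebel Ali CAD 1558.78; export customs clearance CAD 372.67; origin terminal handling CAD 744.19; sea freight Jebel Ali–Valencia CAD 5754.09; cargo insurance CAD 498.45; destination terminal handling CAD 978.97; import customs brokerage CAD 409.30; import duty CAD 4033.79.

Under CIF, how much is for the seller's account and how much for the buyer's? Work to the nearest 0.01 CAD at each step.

CIF: the seller pays costs through ocean freight and marine insurance to the destination port.
Seller's account: goods 126383.32 + inland to port 1558.78 + export clearance 372.67 + origin terminal 744.19 + freight 5754.09 + insurance 498.45 = 135311.50
Buyer's account: destination terminal 978.97 + brokerage 409.30 + duty 4033.79 = 5422.06

Seller: CAD 135311.50; buyer: CAD 5422.06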